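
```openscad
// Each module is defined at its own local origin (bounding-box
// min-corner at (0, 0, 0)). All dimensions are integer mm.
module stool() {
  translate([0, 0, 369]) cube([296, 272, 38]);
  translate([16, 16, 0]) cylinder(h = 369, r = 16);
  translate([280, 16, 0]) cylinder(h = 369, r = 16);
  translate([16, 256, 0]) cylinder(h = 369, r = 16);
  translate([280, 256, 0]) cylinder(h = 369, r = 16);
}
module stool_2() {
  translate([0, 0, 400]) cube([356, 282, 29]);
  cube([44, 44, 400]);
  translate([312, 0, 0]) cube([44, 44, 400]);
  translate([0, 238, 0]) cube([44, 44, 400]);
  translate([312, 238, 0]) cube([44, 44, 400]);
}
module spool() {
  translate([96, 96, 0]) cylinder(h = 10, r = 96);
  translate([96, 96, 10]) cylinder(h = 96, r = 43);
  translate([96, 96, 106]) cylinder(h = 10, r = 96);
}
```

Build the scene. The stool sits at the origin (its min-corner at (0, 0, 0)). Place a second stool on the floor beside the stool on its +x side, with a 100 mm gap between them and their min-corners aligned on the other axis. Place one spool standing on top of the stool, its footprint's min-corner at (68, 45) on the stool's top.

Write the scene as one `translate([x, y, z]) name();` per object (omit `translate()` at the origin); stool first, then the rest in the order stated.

stool();
translate([396, 0, 0]) stool_2();
translate([68, 45, 407]) spool();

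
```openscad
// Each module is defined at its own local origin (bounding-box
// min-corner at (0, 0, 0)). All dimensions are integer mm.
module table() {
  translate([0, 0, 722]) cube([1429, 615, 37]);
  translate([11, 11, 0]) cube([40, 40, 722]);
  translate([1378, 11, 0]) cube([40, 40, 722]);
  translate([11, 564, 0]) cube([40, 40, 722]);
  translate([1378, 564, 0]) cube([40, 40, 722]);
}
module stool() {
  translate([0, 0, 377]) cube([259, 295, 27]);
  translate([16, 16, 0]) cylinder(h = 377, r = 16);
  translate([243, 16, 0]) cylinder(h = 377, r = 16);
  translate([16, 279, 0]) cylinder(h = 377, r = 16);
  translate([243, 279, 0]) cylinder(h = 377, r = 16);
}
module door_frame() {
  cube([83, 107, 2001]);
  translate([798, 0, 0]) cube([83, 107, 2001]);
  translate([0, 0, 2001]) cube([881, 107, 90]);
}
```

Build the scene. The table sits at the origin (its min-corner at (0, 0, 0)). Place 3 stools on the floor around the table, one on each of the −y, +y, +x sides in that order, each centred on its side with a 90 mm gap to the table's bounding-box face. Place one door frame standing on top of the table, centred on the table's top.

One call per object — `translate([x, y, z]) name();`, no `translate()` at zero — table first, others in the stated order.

table();
translate([585, -385, 0]) stool();
translate([585, 705, 0]) stool();
translate([1519, 160, 0]) stool();
translate([274, 254, 759]) door_frame();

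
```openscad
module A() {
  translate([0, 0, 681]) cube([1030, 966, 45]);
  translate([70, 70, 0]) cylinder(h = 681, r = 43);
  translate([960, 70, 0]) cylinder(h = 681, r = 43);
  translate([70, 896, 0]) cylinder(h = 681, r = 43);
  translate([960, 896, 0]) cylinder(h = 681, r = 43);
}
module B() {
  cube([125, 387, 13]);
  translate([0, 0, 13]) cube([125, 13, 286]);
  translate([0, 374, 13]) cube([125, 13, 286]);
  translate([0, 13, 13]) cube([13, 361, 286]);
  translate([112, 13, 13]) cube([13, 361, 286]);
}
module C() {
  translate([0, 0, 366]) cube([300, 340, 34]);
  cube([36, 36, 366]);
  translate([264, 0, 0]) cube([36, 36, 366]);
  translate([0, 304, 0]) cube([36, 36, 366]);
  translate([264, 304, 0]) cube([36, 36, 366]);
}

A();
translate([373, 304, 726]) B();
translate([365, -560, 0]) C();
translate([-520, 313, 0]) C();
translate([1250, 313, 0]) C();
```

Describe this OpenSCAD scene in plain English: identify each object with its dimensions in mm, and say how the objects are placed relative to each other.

A is a table: top 1030 mm (x) × 966 mm (y), 45 mm thick, upper face at z = 726 mm, on four round legs of 86 mm diameter, each leg's bounding box inset 27 mm from the nearest pair of top edges, running from z = 0 to the bottom of the top.

B is an open storage box with external size 125×387×299 mm and wall thickness 13 mm (the base is also 13 mm thick). The base covers the whole footprint; the four walls stand on the base, with the y-facing walls full-width and the x-facing walls fitting between their inner faces.

C is a four-legged stool. The seat is 300×340 mm, 34 mm thick, top at z = 400 mm. It stands on four square legs, each 36×36 mm in cross-section, from z = 0 to the seat underside, each flush with a corner of the seat.

The open box is on top of the table. Three stools sit around the table at the −y, −x, +x sides.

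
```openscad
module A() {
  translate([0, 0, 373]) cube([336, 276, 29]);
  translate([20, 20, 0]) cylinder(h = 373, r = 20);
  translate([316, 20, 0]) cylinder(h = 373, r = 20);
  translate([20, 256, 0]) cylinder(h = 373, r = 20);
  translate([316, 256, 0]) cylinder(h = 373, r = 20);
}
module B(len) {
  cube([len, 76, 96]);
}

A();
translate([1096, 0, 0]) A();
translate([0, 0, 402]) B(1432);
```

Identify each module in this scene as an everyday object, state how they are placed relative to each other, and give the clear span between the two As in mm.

Second stool starts at x = 1096; first ends at x = 336; clear span = 1096 − 336 = 760 mm.

A is a stool. B is a beam. A beam spans the tops of two stools. The clear span between the two stools is 760 mm.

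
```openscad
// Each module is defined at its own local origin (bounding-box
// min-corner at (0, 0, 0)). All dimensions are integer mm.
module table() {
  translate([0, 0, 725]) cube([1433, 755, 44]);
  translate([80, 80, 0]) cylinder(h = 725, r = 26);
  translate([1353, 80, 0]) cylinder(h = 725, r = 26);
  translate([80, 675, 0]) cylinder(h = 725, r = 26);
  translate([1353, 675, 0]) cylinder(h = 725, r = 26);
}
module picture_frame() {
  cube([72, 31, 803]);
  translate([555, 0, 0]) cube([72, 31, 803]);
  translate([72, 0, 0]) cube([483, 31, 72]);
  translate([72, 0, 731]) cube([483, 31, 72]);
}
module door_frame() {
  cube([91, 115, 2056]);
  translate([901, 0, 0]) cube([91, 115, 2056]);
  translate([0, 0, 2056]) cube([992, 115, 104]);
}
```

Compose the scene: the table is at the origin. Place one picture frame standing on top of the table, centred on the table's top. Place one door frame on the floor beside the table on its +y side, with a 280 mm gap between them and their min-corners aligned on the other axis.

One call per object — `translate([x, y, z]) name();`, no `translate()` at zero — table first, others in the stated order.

table();
translate([403, 362, 769]) picture_frame();
translate([0, 1035, 0]) door_frame();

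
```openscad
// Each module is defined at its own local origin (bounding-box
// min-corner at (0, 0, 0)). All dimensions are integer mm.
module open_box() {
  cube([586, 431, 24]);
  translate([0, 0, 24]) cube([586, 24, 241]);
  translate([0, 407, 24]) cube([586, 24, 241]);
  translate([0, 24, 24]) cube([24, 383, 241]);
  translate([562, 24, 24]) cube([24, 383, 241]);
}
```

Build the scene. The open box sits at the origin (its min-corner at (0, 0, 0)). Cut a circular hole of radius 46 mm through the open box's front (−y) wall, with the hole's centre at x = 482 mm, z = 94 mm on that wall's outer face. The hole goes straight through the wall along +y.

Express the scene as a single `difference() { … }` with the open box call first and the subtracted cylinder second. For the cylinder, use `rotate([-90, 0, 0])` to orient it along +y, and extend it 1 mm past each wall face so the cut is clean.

difference() {
  open_box();
  translate([482, -1, 94]) rotate([-90, 0, 0]) cylinder(h = 26, r = 46);
}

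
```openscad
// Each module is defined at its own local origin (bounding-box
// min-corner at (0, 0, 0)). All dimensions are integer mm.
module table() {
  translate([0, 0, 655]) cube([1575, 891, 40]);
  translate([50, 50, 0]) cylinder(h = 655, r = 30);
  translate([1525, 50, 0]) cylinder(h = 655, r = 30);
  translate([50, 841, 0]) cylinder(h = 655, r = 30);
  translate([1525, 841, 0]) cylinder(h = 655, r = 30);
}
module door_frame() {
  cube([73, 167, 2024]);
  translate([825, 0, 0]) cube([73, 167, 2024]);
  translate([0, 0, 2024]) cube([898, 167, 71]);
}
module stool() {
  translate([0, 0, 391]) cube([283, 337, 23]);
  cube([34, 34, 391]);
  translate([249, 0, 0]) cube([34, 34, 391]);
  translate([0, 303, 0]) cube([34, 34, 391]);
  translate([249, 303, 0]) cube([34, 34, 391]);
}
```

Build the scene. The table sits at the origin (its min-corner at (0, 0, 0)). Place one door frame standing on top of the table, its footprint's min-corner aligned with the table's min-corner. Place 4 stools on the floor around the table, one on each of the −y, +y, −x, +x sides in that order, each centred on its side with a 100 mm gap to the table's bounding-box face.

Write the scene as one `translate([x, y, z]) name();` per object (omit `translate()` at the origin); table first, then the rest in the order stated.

table();
translate([0, 0, 695]) door_frame();
translate([646, -437, 0]) stool();
translate([646, 991, 0]) stool();
translate([-383, 277, 0]) stool();
translate([1675, 277, 0]) stool();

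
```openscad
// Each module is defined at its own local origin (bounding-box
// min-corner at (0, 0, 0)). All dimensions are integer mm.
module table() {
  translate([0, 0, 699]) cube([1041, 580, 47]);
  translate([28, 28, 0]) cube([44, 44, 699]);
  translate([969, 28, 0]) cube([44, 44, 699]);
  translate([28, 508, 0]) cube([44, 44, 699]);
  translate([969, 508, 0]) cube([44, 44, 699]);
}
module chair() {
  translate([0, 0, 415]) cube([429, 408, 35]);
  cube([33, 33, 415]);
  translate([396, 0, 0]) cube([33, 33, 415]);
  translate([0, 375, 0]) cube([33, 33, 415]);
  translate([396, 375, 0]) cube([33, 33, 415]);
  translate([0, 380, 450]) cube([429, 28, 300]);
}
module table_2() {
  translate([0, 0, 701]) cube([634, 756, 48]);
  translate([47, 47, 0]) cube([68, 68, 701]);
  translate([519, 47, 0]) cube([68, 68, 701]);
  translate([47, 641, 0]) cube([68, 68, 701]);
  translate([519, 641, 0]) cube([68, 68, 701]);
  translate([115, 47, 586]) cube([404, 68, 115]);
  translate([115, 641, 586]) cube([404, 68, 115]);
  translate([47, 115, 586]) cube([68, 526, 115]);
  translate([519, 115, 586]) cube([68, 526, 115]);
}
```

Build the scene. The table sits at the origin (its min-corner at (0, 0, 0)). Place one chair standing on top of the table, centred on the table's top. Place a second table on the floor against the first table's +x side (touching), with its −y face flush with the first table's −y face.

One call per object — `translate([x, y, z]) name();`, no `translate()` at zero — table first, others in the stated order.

table();
translate([306, 86, 746]) chair();
translate([1041, 0, 0]) table_2();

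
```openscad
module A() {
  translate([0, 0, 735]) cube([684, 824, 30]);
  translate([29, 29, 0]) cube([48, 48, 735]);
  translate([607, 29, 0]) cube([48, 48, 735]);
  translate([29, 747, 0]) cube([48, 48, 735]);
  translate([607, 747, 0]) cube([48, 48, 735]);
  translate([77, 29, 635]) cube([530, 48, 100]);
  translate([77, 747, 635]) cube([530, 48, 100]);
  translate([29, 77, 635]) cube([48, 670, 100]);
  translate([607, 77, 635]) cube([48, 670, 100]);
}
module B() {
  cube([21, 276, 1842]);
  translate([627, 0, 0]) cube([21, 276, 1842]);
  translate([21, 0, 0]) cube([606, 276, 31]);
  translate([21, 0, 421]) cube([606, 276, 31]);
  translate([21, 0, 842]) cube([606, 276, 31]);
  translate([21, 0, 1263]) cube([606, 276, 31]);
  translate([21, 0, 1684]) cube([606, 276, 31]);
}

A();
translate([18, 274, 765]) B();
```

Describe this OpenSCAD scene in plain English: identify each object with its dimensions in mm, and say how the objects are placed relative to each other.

A is a table with a 684×824 mm rectangular top, 30 mm thick, top surface at z = 765 mm, supported by four 48×48 mm square legs, each inset 29 mm from the nearest pair of top edges, running from the floor. Four apron rails, 48 mm thick and 100 mm tall, run between adjacent legs with their top edges flush with the underside of the top and their outer faces flush with the legs' outer faces.

B is an open bookshelf. Two side panels, each 21 mm thick, 276 mm deep and 1842 mm tall, stand 648 mm apart (outside-to-outside). Between them sit 5 shelves, each 31 mm thick and 276 mm deep, spanning the full gap between the sides. The bottom shelf rests on the floor (its underside at z = 0) and the clear gap between one shelf's top and the next shelf's underside is 390 mm.

The bookshelf is on top of the table, centred.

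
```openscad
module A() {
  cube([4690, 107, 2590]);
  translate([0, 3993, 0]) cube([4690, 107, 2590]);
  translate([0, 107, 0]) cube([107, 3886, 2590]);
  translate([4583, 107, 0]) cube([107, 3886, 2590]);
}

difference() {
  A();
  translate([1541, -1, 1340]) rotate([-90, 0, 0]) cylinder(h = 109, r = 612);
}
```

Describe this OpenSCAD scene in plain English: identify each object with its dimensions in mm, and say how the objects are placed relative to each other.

A is the wall frame of a small rectangular building: four walls, each 2590 mm tall and 107 mm thick, enclosing a footprint 4690 mm (x) by 4100 mm (y) outside-to-outside, with no floor or roof. The front and back walls (the −y and +y sides) span the full width; the two side walls fit between them.

The house frame has a circular hole of radius 612 mm through its front wall, centred at (x = 1541, z = 1340).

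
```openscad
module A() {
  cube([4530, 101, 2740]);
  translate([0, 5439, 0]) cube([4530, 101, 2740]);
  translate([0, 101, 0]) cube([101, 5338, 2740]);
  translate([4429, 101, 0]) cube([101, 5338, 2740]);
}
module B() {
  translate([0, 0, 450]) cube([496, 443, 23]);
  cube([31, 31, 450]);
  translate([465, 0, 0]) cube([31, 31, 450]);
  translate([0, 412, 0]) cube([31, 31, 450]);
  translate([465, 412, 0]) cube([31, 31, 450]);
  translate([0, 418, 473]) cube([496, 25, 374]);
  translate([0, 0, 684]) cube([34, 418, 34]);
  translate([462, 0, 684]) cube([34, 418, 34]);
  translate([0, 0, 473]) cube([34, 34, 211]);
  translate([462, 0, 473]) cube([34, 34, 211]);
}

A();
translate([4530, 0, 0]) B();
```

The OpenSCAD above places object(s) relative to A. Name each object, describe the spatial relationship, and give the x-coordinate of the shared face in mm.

The house frame's +x face and the chair's −x face are both at x = 4530 mm.

A is a house frame. B is a chair. The chair is against the house frame's +x side, with their −y faces flush. The x-coordinate of the shared face is 4530 mm.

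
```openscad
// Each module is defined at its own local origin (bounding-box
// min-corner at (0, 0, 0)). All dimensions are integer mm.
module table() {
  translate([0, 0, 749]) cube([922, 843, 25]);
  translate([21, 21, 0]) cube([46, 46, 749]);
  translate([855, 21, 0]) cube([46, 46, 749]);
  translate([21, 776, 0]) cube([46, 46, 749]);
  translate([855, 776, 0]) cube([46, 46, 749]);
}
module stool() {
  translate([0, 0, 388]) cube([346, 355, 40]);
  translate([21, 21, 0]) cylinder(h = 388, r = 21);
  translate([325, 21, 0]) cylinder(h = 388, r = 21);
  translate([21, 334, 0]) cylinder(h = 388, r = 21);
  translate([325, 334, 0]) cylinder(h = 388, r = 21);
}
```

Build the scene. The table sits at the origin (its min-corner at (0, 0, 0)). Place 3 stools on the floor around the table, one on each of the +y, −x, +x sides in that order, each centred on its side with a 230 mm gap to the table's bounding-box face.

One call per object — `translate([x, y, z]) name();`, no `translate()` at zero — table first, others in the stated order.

table();
translate([288, 1073, 0]) stool();
translate([-576, 244, 0]) stool();
translate([1152, 244, 0]) stool();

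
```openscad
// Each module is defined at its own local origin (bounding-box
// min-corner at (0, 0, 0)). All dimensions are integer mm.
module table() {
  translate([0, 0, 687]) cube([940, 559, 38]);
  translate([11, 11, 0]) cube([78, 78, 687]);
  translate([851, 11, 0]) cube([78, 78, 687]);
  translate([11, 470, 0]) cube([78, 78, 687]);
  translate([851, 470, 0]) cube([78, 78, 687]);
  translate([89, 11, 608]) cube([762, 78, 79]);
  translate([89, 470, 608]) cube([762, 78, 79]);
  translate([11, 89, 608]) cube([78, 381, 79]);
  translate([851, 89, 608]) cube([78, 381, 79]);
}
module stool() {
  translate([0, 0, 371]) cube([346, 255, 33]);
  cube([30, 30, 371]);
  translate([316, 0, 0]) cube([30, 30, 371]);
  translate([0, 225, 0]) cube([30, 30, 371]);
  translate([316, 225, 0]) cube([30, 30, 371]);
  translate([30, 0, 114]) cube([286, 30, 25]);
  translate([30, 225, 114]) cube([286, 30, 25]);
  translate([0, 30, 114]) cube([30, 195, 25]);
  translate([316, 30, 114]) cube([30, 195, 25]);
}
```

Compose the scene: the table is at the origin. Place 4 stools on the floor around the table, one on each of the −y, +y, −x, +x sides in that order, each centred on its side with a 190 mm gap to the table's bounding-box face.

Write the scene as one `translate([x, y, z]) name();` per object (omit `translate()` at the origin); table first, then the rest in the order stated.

table();
translate([297, -445, 0]) stool();
translate([297, 749, 0]) stool();
translate([-536, 152, 0]) stool();
translate([1130, 152, 0]) stool();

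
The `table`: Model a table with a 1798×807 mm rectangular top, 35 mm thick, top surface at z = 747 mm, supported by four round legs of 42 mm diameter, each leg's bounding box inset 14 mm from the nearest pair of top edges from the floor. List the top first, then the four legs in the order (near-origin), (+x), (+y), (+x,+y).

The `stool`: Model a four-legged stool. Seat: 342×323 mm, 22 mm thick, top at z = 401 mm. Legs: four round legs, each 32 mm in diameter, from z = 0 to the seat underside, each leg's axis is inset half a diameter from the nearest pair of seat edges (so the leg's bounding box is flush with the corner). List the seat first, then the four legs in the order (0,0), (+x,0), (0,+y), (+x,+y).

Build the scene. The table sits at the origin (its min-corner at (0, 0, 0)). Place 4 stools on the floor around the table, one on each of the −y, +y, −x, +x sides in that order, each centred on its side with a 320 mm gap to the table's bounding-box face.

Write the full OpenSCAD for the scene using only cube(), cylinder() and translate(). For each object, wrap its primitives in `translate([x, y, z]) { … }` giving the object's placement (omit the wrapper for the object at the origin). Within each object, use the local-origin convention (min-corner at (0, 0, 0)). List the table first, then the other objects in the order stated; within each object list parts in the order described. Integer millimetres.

translate([0, 0, 712]) cube([1798, 807, 35]);
translate([35, 35, 0]) cylinder(h = 712, r = 21);
translate([1763, 35, 0]) cylinder(h = 712, r = 21);
translate([35, 772, 0]) cylinder(h = 712, r = 21);
translate([1763, 772, 0]) cylinder(h = 712, r = 21);
translate([728, -643, 0]) {
  translate([0, 0, 379]) cube([342, 323, 22]);
  translate([16, 16, 0]) cylinder(h = 379, r = 16);
  translate([326, 16, 0]) cylinder(h = 379, r = 16);
  translate([16, 307, 0]) cylinder(h = 379, r = 16);
  translate([326, 307, 0]) cylinder(h = 379, r = 16);
}
translate([728, 1127, 0]) {
  translate([0, 0, 379]) cube([342, 323, 22]);
  translate([16, 16, 0]) cylinder(h = 379, r = 16);
  translate([326, 16, 0]) cylinder(h = 379, r = 16);
  translate([16, 307, 0]) cylinder(h = 379, r = 16);
  translate([326, 307, 0]) cylinder(h = 379, r = 16);
}
translate([-662, 242, 0]) {
  translate([0, 0, 379]) cube([342, 323, 22]);
  translate([16, 16, 0]) cylinder(h = 379, r = 16);
  translate([326, 16, 0]) cylinder(h = 379, r = 16);
  translate([16, 307, 0]) cylinder(h = 379, r = 16);
  translate([326, 307, 0]) cylinder(h = 379, r = 16);
}
translate([2118, 242, 0]) {
  translate([0, 0, 379]) cube([342, 323, 22]);
  translate([16, 16, 0]) cylinder(h = 379, r = 16);
  translate([326, 16, 0]) cylinder(h = 379, r = 16);
  translate([16, 307, 0]) cylinder(h = 379, r = 16);
  translate([326, 307, 0]) cylinder(h = 379, r = 16);
}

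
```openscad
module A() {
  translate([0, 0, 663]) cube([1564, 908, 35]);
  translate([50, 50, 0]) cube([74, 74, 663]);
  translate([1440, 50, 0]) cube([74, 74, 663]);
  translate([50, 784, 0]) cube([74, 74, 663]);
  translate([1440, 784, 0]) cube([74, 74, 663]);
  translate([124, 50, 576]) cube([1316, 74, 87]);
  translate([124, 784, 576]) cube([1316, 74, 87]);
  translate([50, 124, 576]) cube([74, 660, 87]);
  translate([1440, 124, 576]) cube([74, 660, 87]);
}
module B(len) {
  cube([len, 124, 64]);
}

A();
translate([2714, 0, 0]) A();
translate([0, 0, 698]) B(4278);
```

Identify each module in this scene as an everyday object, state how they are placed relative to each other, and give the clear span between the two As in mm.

Second table starts at x = 2714; first ends at x = 1564; clear span = 2714 − 1564 = 1150 mm.

A is a table. B is a beam. A beam spans the tops of two tables. The clear span between the two tables is 1150 mm.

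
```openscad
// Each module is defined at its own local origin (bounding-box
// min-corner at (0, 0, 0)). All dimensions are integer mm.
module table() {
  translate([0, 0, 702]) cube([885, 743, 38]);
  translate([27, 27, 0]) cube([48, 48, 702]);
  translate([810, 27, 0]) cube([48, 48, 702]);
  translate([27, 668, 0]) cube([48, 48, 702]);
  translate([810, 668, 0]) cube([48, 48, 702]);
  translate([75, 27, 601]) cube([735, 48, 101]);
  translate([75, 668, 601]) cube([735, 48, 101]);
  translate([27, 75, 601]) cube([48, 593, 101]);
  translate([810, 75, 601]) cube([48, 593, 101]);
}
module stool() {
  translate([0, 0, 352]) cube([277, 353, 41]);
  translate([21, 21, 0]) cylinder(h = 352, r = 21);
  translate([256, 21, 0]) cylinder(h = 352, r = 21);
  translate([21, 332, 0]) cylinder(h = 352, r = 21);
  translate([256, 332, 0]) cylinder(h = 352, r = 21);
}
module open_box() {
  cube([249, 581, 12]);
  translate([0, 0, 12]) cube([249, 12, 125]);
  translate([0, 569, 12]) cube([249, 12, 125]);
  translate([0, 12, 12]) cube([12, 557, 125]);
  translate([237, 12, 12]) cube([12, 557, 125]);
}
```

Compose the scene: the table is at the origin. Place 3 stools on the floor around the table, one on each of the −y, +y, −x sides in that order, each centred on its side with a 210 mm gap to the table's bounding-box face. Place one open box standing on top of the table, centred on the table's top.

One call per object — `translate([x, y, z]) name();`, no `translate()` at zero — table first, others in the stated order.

table();
translate([304, -563, 0]) stool();
translate([304, 953, 0]) stool();
translate([-487, 195, 0]) stool();
translate([318, 81, 740]) open_box();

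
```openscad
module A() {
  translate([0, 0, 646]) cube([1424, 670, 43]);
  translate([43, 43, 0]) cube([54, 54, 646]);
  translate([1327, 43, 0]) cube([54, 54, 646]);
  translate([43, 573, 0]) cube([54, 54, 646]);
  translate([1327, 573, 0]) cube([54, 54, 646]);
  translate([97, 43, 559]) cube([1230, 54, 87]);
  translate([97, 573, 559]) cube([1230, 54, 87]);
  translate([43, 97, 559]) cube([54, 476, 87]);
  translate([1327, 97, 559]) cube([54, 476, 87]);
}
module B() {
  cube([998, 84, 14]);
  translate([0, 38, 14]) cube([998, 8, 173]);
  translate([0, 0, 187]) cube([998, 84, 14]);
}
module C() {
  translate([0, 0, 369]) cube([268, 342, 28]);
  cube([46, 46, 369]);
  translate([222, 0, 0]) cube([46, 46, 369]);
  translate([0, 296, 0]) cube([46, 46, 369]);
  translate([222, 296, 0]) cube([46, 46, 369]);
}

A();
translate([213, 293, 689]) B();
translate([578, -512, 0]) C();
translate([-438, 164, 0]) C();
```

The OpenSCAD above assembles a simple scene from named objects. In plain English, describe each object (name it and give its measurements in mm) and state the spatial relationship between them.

A is a rectangular dining table. The top is 1424×670×43 mm with its upper surface at z = 689 mm. It stands on four 54×54 mm square legs, each inset 43 mm from the nearest pair of top edges, running from the floor to the underside of the top. Four apron rails, 54 mm thick and 87 mm tall, run between adjacent legs with their top edges flush with the underside of the top and their outer faces flush with the legs' outer faces.

B is an I-beam lying along x, 998 mm long. Overall section height 201 mm. Two flanges 84 mm wide (y) and 14 mm thick, one on the floor and one at the top; a web 8 mm thick runs between them, centred on the flange width.

C is a four-legged stool. The seat is 268×342 mm, 28 mm thick, top at z = 397 mm. It stands on four square legs, each 46×46 mm in cross-section, from z = 0 to the seat underside, each flush with a corner of the seat.

The I-beam is on top of the table, centred. Two stools sit around the table at the −y, −x sides.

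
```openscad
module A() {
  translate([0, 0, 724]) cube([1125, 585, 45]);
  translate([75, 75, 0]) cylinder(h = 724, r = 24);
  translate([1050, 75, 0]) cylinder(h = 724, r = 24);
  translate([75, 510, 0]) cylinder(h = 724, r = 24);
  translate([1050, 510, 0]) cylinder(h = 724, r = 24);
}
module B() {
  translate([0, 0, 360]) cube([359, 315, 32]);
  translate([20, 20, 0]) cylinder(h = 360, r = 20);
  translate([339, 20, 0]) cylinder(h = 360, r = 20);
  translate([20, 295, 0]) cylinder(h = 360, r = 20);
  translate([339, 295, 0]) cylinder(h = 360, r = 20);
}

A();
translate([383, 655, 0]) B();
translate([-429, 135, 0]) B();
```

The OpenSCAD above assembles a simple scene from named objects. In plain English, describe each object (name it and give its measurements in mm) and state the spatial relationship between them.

A is a table with a 1125×585 mm rectangular top, 45 mm thick, top surface at z = 769 mm, supported by four round legs of 48 mm diameter, each leg's bounding box inset 51 mm from the nearest pair of top edges, running from the floor.

B is a four-legged stool. The seat is a 359×315×32 mm slab whose top surface is at z = 392 mm; four round legs, each 40 mm in diameter, run from the floor (z = 0) to the underside of the seat, each leg's axis is inset half a diameter from the nearest pair of seat edges (so the leg's bounding box is flush with the corner).

Two stools sit around the table at the +y, −x sides.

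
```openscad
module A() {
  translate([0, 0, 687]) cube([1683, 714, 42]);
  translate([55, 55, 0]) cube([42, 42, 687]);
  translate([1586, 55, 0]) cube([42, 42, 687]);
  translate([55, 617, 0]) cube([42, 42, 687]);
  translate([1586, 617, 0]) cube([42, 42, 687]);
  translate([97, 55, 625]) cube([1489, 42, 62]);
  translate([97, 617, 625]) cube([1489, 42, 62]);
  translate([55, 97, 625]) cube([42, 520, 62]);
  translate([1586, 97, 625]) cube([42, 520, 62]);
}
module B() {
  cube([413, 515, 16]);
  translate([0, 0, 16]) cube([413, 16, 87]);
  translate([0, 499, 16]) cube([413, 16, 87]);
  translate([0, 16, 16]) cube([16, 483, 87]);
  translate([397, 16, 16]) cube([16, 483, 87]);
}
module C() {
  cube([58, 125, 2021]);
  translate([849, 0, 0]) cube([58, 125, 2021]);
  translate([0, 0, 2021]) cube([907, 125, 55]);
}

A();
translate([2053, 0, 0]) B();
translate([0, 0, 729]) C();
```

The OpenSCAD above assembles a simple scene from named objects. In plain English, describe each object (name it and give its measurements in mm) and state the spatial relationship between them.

A is a table with a 1683×714 mm rectangular top, 42 mm thick, top surface at z = 729 mm, supported by four 42×42 mm square legs, each inset 55 mm from the nearest pair of top edges, running from the floor. Four apron rails, 42 mm thick and 62 mm tall, run between adjacent legs with their top edges flush with the underside of the top and their outer faces flush with the legs' outer faces.

B is an open storage box with external size 413×515×103 mm and wall thickness 16 mm (the base is also 16 mm thick). The base covers the whole footprint; the four walls stand on the base, with the y-facing walls full-width and the x-facing walls fitting between their inner faces.

C is a rectangular door frame: two vertical jambs of 58×125 mm section, 2021 mm tall, with a clear opening 791 mm wide between their inner faces. A header 55 mm tall and 125 mm deep lies on top of the jambs and spans the full outside width.

The open box is on the floor beside the table on its +x side. The door frame is on top of the table.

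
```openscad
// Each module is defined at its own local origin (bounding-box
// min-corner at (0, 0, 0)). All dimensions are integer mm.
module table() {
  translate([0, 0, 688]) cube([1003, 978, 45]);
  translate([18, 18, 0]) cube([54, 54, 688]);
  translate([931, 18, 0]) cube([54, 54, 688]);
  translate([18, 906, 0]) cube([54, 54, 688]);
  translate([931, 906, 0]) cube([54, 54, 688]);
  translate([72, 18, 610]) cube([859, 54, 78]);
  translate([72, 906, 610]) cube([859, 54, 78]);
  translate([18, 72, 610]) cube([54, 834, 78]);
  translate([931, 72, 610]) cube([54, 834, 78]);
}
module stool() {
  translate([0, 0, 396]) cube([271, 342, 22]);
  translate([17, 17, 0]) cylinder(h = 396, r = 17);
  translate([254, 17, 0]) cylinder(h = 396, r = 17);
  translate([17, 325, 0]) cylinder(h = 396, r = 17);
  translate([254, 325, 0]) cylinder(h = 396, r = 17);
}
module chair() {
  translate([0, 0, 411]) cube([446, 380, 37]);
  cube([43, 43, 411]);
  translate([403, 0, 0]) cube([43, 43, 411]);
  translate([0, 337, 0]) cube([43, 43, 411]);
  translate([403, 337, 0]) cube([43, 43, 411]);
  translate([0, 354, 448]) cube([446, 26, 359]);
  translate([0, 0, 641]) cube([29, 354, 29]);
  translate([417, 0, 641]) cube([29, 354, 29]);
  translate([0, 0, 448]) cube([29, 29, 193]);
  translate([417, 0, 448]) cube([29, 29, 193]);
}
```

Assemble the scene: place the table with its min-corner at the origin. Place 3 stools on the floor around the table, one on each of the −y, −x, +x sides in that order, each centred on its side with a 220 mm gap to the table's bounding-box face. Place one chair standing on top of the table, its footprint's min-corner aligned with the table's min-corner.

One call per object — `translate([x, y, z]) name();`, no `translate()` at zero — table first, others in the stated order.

table();
translate([366, -562, 0]) stool();
translate([-491, 318, 0]) stool();
translate([1223, 318, 0]) stool();
translate([0, 0, 733]) chair();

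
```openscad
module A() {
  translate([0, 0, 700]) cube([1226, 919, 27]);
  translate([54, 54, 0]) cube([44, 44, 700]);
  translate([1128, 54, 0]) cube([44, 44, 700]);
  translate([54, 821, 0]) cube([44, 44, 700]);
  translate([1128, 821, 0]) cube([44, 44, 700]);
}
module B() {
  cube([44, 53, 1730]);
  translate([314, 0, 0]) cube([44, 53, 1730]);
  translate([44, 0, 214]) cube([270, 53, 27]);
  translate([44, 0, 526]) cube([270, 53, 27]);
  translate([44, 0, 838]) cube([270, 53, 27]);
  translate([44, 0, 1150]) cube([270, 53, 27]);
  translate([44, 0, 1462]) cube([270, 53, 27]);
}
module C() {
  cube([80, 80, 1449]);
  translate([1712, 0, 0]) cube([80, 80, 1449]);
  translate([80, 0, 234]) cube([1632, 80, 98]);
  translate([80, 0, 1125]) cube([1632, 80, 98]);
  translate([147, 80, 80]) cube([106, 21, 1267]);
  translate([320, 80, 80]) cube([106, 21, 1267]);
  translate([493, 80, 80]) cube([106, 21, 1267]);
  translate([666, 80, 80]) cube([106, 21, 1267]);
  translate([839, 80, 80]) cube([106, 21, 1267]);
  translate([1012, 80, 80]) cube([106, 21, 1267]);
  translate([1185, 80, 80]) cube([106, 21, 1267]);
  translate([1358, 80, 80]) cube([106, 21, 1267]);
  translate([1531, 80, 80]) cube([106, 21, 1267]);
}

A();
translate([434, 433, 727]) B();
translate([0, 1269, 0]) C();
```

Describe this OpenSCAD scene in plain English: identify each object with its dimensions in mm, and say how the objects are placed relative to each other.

A is a table: top 1226 mm (x) × 919 mm (y), 27 mm thick, upper face at z = 727 mm, on four 44×44 mm square legs, each inset 54 mm from the nearest pair of top edges, running from z = 0 to the bottom of the top.

B is a straight ladder. Two 44×53 mm vertical rails, 1730 mm tall, stand 358 mm apart (outside-to-outside) with their front faces coplanar on the −y side. 5 rungs, each 53 mm deep and 27 mm tall, span between the inner faces of the rails, front faces flush with the rails. The lowest rung's underside is at z = 214 mm and rungs are spaced 312 mm apart (underside to underside).

C is a fence section. Two 80×80 mm posts, 1449 mm tall, stand on the floor with a clear span of 1632 mm between their inner faces. Two horizontal rails of 80×98 mm section span the gap between the posts with their undersides at z = 234 mm and z = 1125 mm, flush with the posts' −y face. 9 pickets, each 106 mm wide, 21 mm thick and 1267 mm tall, are fixed to the +y face of the rails with their bottoms at z = 80 mm, evenly spaced across the span with equal gaps (rounded down to the nearest mm) at the −x end and between each pair — any rounding remainder accumulates at the +x end.

The ladder is on top of the table, centred. The fence section is on the floor beside the table on its +y side.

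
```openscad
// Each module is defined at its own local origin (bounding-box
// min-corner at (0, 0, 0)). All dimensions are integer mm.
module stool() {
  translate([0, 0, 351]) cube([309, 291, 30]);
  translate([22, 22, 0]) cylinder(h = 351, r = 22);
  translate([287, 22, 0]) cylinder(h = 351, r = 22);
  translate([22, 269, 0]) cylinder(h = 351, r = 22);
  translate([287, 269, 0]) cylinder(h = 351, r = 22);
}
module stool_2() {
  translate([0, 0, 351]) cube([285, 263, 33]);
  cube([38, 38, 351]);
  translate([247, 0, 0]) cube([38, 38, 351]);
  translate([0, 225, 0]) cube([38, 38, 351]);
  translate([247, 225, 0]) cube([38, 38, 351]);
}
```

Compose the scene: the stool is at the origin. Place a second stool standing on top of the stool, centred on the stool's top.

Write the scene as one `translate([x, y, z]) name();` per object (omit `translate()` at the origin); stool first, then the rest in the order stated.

stool();
translate([12, 14, 381]) stool_2();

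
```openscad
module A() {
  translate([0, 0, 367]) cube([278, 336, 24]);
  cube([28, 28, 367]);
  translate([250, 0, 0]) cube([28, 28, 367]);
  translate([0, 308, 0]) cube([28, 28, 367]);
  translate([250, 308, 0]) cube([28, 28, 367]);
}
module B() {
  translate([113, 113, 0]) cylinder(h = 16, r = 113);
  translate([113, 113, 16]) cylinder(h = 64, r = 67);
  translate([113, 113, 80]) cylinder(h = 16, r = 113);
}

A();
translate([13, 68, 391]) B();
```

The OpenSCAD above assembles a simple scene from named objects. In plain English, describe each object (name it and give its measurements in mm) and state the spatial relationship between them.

A is a four-legged stool. The seat is a 278×336×24 mm slab whose top surface is at z = 391 mm; four square legs, each 28×28 mm in cross-section, run from the floor (z = 0) to the underside of the seat, each flush with a corner of the seat.

B is a spool: two coaxial disc flanges of radius 113 mm and thickness 16 mm, joined by a core cylinder of radius 67 mm and height 64 mm. The lower flange rests on z = 0 and the three cylinders share a vertical axis.

The spool is on top of the stool.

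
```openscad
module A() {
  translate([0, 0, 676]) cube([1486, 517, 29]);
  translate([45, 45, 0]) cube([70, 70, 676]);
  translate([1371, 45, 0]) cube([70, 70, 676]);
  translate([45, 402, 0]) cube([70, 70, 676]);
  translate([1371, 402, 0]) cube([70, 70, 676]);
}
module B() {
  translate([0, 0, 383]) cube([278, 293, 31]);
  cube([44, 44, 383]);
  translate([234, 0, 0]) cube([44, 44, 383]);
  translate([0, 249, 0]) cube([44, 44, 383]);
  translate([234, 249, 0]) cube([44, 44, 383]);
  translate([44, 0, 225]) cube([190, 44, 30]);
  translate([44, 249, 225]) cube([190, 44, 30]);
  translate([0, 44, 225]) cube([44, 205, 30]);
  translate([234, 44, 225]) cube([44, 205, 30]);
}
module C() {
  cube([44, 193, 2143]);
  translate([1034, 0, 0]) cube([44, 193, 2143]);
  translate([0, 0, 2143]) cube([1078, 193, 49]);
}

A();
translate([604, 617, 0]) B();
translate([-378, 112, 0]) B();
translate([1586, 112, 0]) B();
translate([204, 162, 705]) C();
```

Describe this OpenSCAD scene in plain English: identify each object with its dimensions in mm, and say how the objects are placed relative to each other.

A is a table: top 1486 mm (x) × 517 mm (y), 29 mm thick, upper face at z = 705 mm, on four 70×70 mm square legs, each inset 45 mm from the nearest pair of top edges, running from z = 0 to the bottom of the top.

B is a simple wooden stool: a rectangular seat 278 mm (x) by 293 mm (y), 31 mm thick, top face at z = 414 mm, on four square legs, each 44×44 mm in cross-section. The legs rest on z = 0, each flush with a corner of the seat. Four stretchers, 44 mm wide and 30 mm tall, connect adjacent legs with their undersides at z = 225 mm, each running between the inner faces of the legs it joins and aligned with the legs' outer faces on the other axis.

C is a rectangular door frame: two vertical jambs of 44×193 mm section, 2143 mm tall, with a clear opening 990 mm wide between their inner faces. A header 49 mm tall and 193 mm deep lies on top of the jambs and spans the full outside width.

Three stools sit around the table at the +y, −x, +x sides. The door frame is on top of the table, centred.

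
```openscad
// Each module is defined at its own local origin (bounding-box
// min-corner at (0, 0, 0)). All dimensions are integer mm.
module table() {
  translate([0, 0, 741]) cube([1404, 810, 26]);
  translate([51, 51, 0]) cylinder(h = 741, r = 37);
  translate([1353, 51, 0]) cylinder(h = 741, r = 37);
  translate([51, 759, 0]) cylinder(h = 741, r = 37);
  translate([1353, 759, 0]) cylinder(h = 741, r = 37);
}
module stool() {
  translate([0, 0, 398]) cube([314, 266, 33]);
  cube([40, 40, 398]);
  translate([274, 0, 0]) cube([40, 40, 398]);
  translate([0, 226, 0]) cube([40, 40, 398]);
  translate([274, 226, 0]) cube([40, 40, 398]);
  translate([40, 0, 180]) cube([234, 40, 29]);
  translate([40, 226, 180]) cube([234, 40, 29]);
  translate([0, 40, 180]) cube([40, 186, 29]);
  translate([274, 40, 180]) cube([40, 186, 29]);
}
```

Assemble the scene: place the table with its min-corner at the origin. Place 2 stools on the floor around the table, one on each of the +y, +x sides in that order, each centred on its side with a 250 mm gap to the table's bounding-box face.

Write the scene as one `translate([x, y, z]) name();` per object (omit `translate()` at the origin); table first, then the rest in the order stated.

table();
translate([545, 1060, 0]) stool();
translate([1654, 272, 0]) stool();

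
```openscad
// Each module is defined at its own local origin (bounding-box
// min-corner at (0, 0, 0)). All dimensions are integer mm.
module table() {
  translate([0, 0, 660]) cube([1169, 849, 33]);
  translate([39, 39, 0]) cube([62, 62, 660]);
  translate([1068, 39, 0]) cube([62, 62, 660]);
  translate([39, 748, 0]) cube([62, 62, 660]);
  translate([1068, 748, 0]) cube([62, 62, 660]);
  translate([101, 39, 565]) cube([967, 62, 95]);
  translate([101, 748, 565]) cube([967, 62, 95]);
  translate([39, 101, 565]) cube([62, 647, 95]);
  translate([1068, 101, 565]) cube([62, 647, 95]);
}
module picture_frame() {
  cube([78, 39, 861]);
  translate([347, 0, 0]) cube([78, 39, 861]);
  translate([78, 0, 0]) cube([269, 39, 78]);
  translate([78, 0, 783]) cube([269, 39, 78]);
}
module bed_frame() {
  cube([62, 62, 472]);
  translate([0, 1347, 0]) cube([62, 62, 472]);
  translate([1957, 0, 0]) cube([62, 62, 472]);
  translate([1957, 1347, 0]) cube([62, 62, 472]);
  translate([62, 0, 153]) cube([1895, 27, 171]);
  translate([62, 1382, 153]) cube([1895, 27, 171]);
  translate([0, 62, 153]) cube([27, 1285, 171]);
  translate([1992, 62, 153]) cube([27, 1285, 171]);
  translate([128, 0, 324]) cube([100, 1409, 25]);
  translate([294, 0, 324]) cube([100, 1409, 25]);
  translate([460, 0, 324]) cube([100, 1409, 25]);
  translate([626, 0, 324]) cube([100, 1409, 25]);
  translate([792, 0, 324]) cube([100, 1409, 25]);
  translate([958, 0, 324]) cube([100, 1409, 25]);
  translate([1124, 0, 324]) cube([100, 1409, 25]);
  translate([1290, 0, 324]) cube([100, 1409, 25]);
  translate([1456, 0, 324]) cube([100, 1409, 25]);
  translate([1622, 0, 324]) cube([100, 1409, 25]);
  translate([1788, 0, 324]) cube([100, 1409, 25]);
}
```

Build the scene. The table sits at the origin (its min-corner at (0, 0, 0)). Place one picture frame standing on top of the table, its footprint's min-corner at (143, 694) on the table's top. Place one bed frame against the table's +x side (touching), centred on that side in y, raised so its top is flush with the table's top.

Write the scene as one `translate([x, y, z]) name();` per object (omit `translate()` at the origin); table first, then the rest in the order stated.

table();
translate([143, 694, 693]) picture_frame();
translate([1169, -280, 221]) bed_frame();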